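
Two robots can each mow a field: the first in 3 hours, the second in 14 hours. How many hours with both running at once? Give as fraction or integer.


Rate of A = 1/3 job per hour
Rate of B = 1/14 job per hour
Combined rate = 1/3 + 1/14
Find common denominator: (14 + 3)/(3*14) = 17/42
Combined rate = 17/42 job per hour
Time together = 1 / (17/42) = 42/17 hours

42/17


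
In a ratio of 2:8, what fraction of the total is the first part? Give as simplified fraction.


Total parts = 2 + 8 = 10
First part fraction = 2/10
Simplify: 2/10 = 1/5

1/5


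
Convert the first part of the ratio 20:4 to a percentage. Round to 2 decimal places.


Total parts = 20 + 4 = 24
First part fraction = 20/24
Percentage = (20/24) * 100
= 0.833333 * 100
= 83.33%

83.33


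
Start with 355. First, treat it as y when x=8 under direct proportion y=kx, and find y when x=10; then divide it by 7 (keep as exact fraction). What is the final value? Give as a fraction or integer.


Start with 355.
Step 1: Direct prop: k = (355)/8; new y = k*10 = 355*10/8 = 1775/4
Step 2: Divide by 7: 1775/4 / 7 = 1775/28
Final result = 1775/28

1775/28


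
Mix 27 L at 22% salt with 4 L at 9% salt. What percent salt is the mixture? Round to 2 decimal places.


Solute in mixture 1 = 22% of 27 L = 27*22/100 = 297/50 L
Solute in mixture 2 = 9% of 4 L = 4*9/100 = 9/25 L
Total solute = 297/50 + 9/25 = 63/10 L
Total volume = 27 + 4 = 31 L
Final concentration = 63/10/31 * 100 = 20.32%

20.32


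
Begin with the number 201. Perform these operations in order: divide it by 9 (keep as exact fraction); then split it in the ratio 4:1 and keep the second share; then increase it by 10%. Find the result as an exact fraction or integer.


Start with 201.
Step 1: Divide by 9: 201 / 9 = 67/3
Step 2: Split 4:1, second share = 67/3 * 1/5 = 67/15
Step 3: Increase by 10%: 67/15 * 110/100 = 737/150
Final result = 737/150

737/150


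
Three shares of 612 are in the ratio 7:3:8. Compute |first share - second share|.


Total parts = 7 + 3 + 8 = 18
Value per part = 612 / 18 = 34
Shares: 7*34=238, 3*34=102, 8*34=272
First share = 238, second share = 102
Difference = |238 - 102| = 136

136


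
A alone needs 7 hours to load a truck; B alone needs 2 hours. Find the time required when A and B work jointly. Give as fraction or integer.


Rate of A = 1/7 job per hour
Rate of B = 1/2 job per hour
Combined rate = 1/7 + 1/2
Find common denominator: (2 + 7)/(7*2) = 9/14
Combined rate = 9/14 job per hour
Time together = 1 / (9/14) = 14/9 hours

14/9


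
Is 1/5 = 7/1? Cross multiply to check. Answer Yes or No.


Cross multiply to check 1/5 = 7/1
Left cross product: 1 * 1 = 1
Right cross product: 5 * 7 = 35
1 != 35
Not equal, so proportions differ => No

No


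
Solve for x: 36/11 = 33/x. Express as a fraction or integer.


Setting up: 36/11 = 33/x
Cross multiply: 36 * x = 11 * 33
36x = 363
x = 363/36
x = 121/12

121/12


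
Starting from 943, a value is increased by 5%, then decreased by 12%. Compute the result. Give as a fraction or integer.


Start: 943
Step 1: increase by 5% => multiply by 105/100
  943 * 105/100 = 19803/20
Step 2: decrease by 12% => multiply by 88/100
  19803/20 * 88/100 = 217833/250
Final value = 217833/250

217833/250


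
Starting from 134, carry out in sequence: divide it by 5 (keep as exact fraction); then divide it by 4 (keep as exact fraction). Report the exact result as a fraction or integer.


Start with 134.
Step 1: Divide by 5: 134 / 5 = 134/5
Step 2: Divide by 4: 134/5 / 4 = 67/10
Final result = 67/10

67/10


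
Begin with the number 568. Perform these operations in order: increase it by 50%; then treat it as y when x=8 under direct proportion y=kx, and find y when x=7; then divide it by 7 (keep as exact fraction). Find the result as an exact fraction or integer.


Start with 568.
Step 1: Increase by 50%: 568 * 150/100 = 852
Step 2: Direct prop: k = (852)/8; new y = k*7 = 852*7/8 = 1491/2
Step 3: Divide by 7: 1491/2 / 7 = 213/2
Final result = 213/2

213/2


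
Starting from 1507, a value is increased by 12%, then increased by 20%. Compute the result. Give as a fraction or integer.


Start: 1507
Step 1: increase by 12% => multiply by 112/100
  1507 * 112/100 = 42196/25
Step 2: increase by 20% => multiply by 120/100
  42196/25 * 120/100 = 253176/125
Final value = 253176/125

253176/125


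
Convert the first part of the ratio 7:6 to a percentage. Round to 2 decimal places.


Total parts = 7 + 6 = 13
First part fraction = 7/13
Percentage = (7/13) * 100
= 0.538462 * 100
= 53.85%

53.85


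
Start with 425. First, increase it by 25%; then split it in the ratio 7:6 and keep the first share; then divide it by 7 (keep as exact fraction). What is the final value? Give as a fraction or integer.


Start with 425.
Step 1: Increase by 25%: 425 * 125/100 = 2125/4
Step 2: Split 7:6, first share = 2125/4 * 7/13 = 14875/52
Step 3: Divide by 7: 14875/52 / 7 = 2125/52
Final result = 2125/52

2125/52


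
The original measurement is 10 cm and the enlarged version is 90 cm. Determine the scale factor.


Original length = 10 cm
Scaled length = 90 cm
Scale factor = 90 / 10
= 9

9


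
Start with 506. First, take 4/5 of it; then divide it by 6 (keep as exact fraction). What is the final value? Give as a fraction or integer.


Start with 506.
Step 1: Take 4/5: 506 * 4/5 = 2024/5
Step 2: Divide by 6: 2024/5 / 6 = 1012/15
Final result = 1012/15

1012/15


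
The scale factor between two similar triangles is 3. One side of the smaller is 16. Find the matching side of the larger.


Similar triangles have proportional sides
Scale factor = 3
Smaller side = 16
Corresponding larger side = 16 * 3
= 48

48


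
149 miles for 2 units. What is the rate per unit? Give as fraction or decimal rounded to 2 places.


Total miles = 149
Number of units = 2
Unit rate = 149 / 2
= 74.50 miles per unit

74.50


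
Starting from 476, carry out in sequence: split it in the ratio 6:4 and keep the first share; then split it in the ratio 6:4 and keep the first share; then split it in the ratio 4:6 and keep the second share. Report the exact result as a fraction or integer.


Start with 476.
Step 1: Split 6:4, first share = 476 * 6/10 = 1428/5
Step 2: Split 6:4, first share = 1428/5 * 6/10 = 4284/25
Step 3: Split 4:6, second share = 4284/25 * 6/10 = 12852/125
Final result = 12852/125

12852/125


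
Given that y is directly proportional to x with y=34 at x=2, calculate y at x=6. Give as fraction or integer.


Direct proportion: y = kx
Find k: k = 34/2 = 17
Compute y at x=6: y = 17 * 6
y = 102

102


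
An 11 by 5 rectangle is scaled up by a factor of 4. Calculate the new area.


Original dimensions: 11 x 5
Enlargement factor = 4
New width = 11 * 4 = 44
New height = 5 * 4 = 20
New area = 44 * 20 = 880

880


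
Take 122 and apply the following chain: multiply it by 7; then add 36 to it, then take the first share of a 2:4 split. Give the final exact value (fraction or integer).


Start with 122.
Step 1: Multiply by 7: 122 * 7 = 854
Step 2: Add 36: 854+36=890; split 2:4 first = 890*2/6 = 890/3
Final result = 890/3

890/3


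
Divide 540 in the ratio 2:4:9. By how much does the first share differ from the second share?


Total parts = 2 + 4 + 9 = 15
Value per part = 540 / 15 = 36
Shares: 2*36=72, 4*36=144, 9*36=324
First share = 72, second share = 144
Difference = |72 - 144| = 72

72


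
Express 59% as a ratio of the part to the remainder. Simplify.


Part = 59%, Remainder = 41%
Ratio = 59:41
GCD(59, 41) = 1
Simplify: 59:41 = 59:41

59:41


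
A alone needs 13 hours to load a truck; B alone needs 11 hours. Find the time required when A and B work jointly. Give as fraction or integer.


Rate of A = 1/13 job per hour
Rate of B = 1/11 job per hour
Combined rate = 1/13 + 1/11
Find common denominator: (11 + 13)/(13*11) = 24/143
Combined rate = 24/143 job per hour
Time together = 1 / (24/143) = 143/24 hours

143/24


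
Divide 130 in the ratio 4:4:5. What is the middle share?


Ratio = 4:4:5
Total parts = 4 + 4 + 5 = 13
Value per part = 130 / 13 = 10
First share = 4 * 10 = 40
Middle share = 4 * 10 = 40
Third share = 5 * 10 = 50

40


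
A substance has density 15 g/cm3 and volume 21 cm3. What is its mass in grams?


Using mass = density * volume
Density = 15 g/cm3
Volume = 21 cm3
Mass = 15 * 21
= 315 g

315


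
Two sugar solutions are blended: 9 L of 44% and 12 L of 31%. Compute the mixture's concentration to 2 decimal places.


Solute in mixture 1 = 44% of 9 L = 9*44/100 = 99/25 L
Solute in mixture 2 = 31% of 12 L = 12*31/100 = 93/25 L
Total solute = 99/25 + 93/25 = 192/25 L
Total volume = 9 + 12 = 21 L
Final concentration = 192/25/21 * 100 = 36.57%

36.57


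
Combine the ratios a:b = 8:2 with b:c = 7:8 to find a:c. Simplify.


Given a:b = 8:2 and b:c = 7:8
Make b consistent. Multiply first ratio by 7: a:b = 56:14
Multiply second ratio by 2: b:c = 14:16
Now b = 14 in both, so a:b:c = 56:14:16
Therefore a:c = 56:16
Simplify by GCD: a:c = 7:2

7:2


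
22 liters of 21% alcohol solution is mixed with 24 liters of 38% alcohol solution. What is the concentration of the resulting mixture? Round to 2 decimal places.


Solute in mixture 1 = 21% of 22 L = 22*21/100 = 231/50 L
Solute in mixture 2 = 38% of 24 L = 24*38/100 = 228/25 L
Total solute = 231/50 + 228/25 = 687/50 L
Total volume = 22 + 24 = 46 L
Final concentration = 687/50/46 * 100 = 29.87%

29.87


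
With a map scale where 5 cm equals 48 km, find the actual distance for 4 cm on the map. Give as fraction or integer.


Map scale: 5 cm = 48 km
Measured distance on map = 4 cm
Set up proportion: 4 * 48 / 5
= 192 / 5
= 192/5 km

192/5


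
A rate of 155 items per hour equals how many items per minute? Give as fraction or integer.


Converting from per hour to per minute
Rate = 155 items per hour
Divide by 60: 155/60
= 31/12 items per minute

31/12


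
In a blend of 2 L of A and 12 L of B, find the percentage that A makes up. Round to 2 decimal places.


Volume of A = 2 L
Volume of B = 12 L
Total volume = 2 + 12 = 14 L
Percentage of A = (2/14) * 100
= 14.29%

14.29


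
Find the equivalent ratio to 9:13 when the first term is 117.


Original ratio: 9:13
First term target: 117
Scale factor = 117 / 9 = 13
Multiply second term: 13 * 13 = 169
Equivalent ratio = 117:169

117:169


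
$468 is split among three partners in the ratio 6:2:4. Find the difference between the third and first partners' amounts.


Total parts = 6 + 2 + 4 = 12
Value per part = 468 / 12 = 39
Shares: 6*39=234, 2*39=78, 4*39=156
Third share = 156, first share = 234
Difference = |156 - 234| = 78

78


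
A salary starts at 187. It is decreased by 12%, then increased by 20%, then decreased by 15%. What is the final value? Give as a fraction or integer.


Start: 187
Step 1: decrease by 12% => multiply by 88/100
  187 * 88/100 = 4114/25
Step 2: increase by 20% => multiply by 120/100
  4114/25 * 120/100 = 24684/125
Step 3: decrease by 15% => multiply by 85/100
  24684/125 * 85/100 = 104907/625
Final value = 104907/625

104907/625


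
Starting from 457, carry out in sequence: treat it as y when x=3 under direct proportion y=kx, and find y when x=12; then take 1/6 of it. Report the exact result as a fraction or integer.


Start with 457.
Step 1: Direct prop: k = (457)/3; new y = k*12 = 457*12/3 = 1828
Step 2: Take 1/6: 1828 * 1/6 = 914/3
Final result = 914/3

914/3


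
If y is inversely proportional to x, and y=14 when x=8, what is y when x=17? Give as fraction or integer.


Inverse proportion: y = k/x
Find k: k = 8 * 14 = 112
Compute y at x=17: y = 112/17
y = 112/17

112/17


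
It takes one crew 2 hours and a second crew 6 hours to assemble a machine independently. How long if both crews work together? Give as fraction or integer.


Rate of A = 1/2 job per hour
Rate of B = 1/6 job per hour
Combined rate = 1/2 + 1/6
Find common denominator: (6 + 2)/(2*6) = 8/12
Combined rate = 2/3 job per hour
Time together = 1 / (2/3) = 3/2 hours

3/2


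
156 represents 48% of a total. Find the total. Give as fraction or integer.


Given: 156 is 48% of the whole
Set up: 156 = 48/100 * whole
whole = 156 * 100 / 48
whole = 15600 / 48
whole = 325

325


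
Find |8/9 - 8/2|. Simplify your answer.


Simplify: 8/9 = 8/9 and 8/2 = 4
Find common denominator: LCD = 9
Convert: 8/9 and 36/9
Difference = |8 - 36|/9 = 28/9
Simplified = 28/9

28/9


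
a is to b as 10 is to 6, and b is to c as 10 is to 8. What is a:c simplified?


Given a:b = 10:6 and b:c = 10:8
Make b consistent. Multiply first ratio by 10: a:b = 100:60
Multiply second ratio by 6: b:c = 60:48
Now b = 60 in both, so a:b:c = 100:60:48
Therefore a:c = 100:48
Simplify by GCD: a:c = 25:12

25:12


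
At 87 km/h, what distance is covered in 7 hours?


Using distance = speed * time
Speed = 87 km/h
Time = 7 hours
Distance = 87 * 7
= 609 km

609


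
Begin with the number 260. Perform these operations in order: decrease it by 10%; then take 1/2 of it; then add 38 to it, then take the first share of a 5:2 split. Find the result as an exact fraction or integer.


Start with 260.
Step 1: Decrease by 10%: 260 * 90/100 = 234
Step 2: Take 1/2: 234 * 1/2 = 117
Step 3: Add 38: 117+38=155; split 5:2 first = 155*5/7 = 775/7
Final result = 775/7

775/7


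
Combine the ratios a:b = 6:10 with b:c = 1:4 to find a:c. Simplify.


Given a:b = 6:10 and b:c = 1:4
Make b consistent. Multiply first ratio by 1: a:b = 6:10
Multiply second ratio by 10: b:c = 10:40
Now b = 10 in both, so a:b:c = 6:10:40
Therefore a:c = 6:40
Simplify by GCD: a:c = 3:20

3:20


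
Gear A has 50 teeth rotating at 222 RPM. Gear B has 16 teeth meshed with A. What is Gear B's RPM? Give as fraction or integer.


Gear ratio: teeth_A * RPM_A = teeth_B * RPM_B
50 * 222 = 16 * RPM_B
11100 = 16 * RPM_B
RPM_B = 11100 / 16
RPM_B = 2775/4

2775/4


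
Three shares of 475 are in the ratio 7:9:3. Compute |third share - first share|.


Total parts = 7 + 9 + 3 = 19
Value per part = 475 / 19 = 25
Shares: 7*25=175, 9*25=225, 3*25=75
Third share = 75, first share = 175
Difference = |75 - 175| = 100

100


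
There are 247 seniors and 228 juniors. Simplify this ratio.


Find GCD(247, 228)
GCD = 19
Divide both by 19: 247/19 = 13, 228/19 = 12
Simplified ratio = 13:12

13:12


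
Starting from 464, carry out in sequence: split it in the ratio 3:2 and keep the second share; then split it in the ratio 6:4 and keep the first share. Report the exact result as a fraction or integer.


Start with 464.
Step 1: Split 3:2, second share = 464 * 2/5 = 928/5
Step 2: Split 6:4, first share = 928/5 * 6/10 = 2784/25
Final result = 2784/25

2784/25


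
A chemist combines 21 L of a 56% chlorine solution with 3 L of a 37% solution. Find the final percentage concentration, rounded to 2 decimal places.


Solute in mixture 1 = 56% of 21 L = 21*56/100 = 294/25 L
Solute in mixture 2 = 37% of 3 L = 3*37/100 = 111/100 L
Total solute = 294/25 + 111/100 = 1287/100 L
Total volume = 21 + 3 = 24 L
Final concentration = 1287/100/24 * 100 = 53.63%

53.63


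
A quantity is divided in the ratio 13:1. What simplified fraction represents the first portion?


Total parts = 13 + 1 = 14
First part fraction = 13/14
Simplify: 13/14 = 13/14

13/14


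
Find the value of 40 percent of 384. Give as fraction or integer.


Compute 40% of 384
Convert percentage: 40% = 40/100
Multiply: 384 * 40/100
= 15360/100
= 768/5

768/5


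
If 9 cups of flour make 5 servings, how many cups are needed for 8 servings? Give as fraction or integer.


Original: 9 cups for 5 servings
Target servings = 8
Scaling factor = 8/5
New amount = 9 * 8/5
= 72/5
= 72/5 cups

72/5


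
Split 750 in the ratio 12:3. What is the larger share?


Total parts = 12 + 3 = 15
Value per part = 750 / 15 = 50
First share = 12 * 50 = 600
Second share = 3 * 50 = 150
Larger share = 600

600


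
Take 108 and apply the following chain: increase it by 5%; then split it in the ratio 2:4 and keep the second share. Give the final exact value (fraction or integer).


Start with 108.
Step 1: Increase by 5%: 108 * 105/100 = 567/5
Step 2: Split 2:4, second share = 567/5 * 4/6 = 378/5
Final result = 378/5

378/5


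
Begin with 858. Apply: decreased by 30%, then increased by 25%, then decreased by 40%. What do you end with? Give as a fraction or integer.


Start: 858
Step 1: decrease by 30% => multiply by 70/100
  858 * 70/100 = 3003/5
Step 2: increase by 25% => multiply by 125/100
  3003/5 * 125/100 = 3003/4
Step 3: decrease by 40% => multiply by 60/100
  3003/4 * 60/100 = 9009/20
Final value = 9009/20

9009/20


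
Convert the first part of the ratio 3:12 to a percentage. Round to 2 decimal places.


Total parts = 3 + 12 = 15
First part fraction = 3/15
Percentage = (3/15) * 100
= 0.2 * 100
= 20.00%

20.00


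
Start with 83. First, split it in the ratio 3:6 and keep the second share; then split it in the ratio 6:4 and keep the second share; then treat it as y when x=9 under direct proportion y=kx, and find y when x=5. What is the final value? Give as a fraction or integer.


Start with 83.
Step 1: Split 3:6, second share = 83 * 6/9 = 166/3
Step 2: Split 6:4, second share = 166/3 * 4/10 = 332/15
Step 3: Direct prop: k = (332/15)/9; new y = k*5 = 332/15*5/9 = 332/27
Final result = 332/27

332/27


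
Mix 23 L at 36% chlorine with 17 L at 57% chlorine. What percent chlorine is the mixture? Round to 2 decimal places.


Solute in mixture 1 = 36% of 23 L = 23*36/100 = 207/25 L
Solute in mixture 2 = 57% of 17 L = 17*57/100 = 969/100 L
Total solute = 207/25 + 969/100 = 1797/100 L
Total volume = 23 + 17 = 40 L
Final concentration = 1797/100/40 * 100 = 44.93%

44.93


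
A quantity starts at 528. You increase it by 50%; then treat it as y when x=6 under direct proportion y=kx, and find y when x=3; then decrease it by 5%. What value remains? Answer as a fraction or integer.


Start with 528.
Step 1: Increase by 50%: 528 * 150/100 = 792
Step 2: Direct prop: k = (792)/6; new y = k*3 = 792*3/6 = 396
Step 3: Decrease by 5%: 396 * 95/100 = 1881/5
Final result = 1881/5

1881/5


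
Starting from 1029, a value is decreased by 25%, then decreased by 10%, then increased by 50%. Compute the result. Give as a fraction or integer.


Start: 1029
Step 1: decrease by 25% => multiply by 75/100
  1029 * 75/100 = 3087/4
Step 2: decrease by 10% => multiply by 90/100
  3087/4 * 90/100 = 27783/40
Step 3: increase by 50% => multiply by 150/100
  27783/40 * 150/100 = 83349/80
Final value = 83349/80

83349/80


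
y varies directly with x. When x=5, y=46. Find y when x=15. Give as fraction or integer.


Direct proportion: y = kx
Find k: k = 46/5 = 46/5
Compute y at x=15: y = 46/5 * 15
y = 138

138


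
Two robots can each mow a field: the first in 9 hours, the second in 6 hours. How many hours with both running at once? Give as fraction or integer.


Rate of A = 1/9 job per hour
Rate of B = 1/6 job per hour
Combined rate = 1/9 + 1/6
Find common denominator: (6 + 9)/(9*6) = 15/54
Combined rate = 5/18 job per hour
Time together = 1 / (5/18) = 18/5 hours

18/5


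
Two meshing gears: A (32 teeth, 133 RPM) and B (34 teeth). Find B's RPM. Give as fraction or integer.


Gear ratio: teeth_A * RPM_A = teeth_B * RPM_B
32 * 133 = 34 * RPM_B
4256 = 34 * RPM_B
RPM_B = 4256 / 34
RPM_B = 2128/17

2128/17


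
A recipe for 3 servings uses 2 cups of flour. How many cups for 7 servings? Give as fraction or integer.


Original: 2 cups for 3 servings
Target servings = 7
Scaling factor = 7/3
New amount = 2 * 7/3
= 14/3
= 14/3 cups

14/3


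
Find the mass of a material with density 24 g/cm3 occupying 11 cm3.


Using mass = density * volume
Density = 24 g/cm3
Volume = 11 cm3
Mass = 24 * 11
= 264 g

264


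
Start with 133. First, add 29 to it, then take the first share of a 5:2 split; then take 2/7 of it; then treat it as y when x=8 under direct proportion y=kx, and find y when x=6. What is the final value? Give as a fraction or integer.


Start with 133.
Step 1: Add 29: 133+29=162; split 5:2 first = 162*5/7 = 810/7
Step 2: Take 2/7: 810/7 * 2/7 = 1620/49
Step 3: Direct prop: k = (1620/49)/8; new y = k*6 = 1620/49*6/8 = 1215/49
Final result = 1215/49

1215/49


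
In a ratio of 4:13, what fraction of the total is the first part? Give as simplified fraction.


Total parts = 4 + 13 = 17
First part fraction = 4/17
Simplify: 4/17 = 4/17

4/17


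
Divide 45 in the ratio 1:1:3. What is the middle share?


Ratio = 1:1:3
Total parts = 1 + 1 + 3 = 5
Value per part = 45 / 5 = 9
First share = 1 * 9 = 9
Middle share = 1 * 9 = 9
Third share = 3 * 9 = 27

9


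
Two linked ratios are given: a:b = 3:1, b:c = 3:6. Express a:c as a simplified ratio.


Given a:b = 3:1 and b:c = 3:6
Make b consistent. Multiply first ratio by 3: a:b = 9:3
Multiply second ratio by 1: b:c = 3:6
Now b = 3 in both, so a:b:c = 9:3:6
Therefore a:c = 9:6
Simplify by GCD: a:c = 3:2

3:2


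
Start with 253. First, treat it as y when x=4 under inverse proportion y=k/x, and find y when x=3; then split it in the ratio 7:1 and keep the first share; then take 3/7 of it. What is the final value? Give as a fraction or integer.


Start with 253.
Step 1: Inverse prop: k = (253)*4; new y = k/3 = 253*4/3 = 1012/3
Step 2: Split 7:1, first share = 1012/3 * 7/8 = 1771/6
Step 3: Take 3/7: 1771/6 * 3/7 = 253/2
Final result = 253/2

253/2


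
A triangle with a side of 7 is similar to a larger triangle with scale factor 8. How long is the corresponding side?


Similar triangles have proportional sides
Scale factor = 8
Smaller side = 7
Corresponding larger side = 7 * 8
= 56

56


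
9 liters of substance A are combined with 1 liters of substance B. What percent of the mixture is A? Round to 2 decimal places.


Volume of A = 9 L
Volume of B = 1 L
Total volume = 9 + 1 = 10 L
Percentage of A = (9/10) * 100
= 90.00%

90.00


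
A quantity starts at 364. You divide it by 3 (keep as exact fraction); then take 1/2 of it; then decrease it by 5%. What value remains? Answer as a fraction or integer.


Start with 364.
Step 1: Divide by 3: 364 / 3 = 364/3
Step 2: Take 1/2: 364/3 * 1/2 = 182/3
Step 3: Decrease by 5%: 182/3 * 95/100 = 1729/30
Final result = 1729/30

1729/30


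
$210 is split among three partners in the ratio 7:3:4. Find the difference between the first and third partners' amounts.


Total parts = 7 + 3 + 4 = 14
Value per part = 210 / 14 = 15
Shares: 7*15=105, 3*15=45, 4*15=60
First share = 105, third share = 60
Difference = |105 - 60| = 45

45


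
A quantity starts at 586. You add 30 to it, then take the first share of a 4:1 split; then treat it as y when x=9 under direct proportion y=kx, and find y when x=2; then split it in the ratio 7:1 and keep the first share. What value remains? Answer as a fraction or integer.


Start with 586.
Step 1: Add 30: 586+30=616; split 4:1 first = 616*4/5 = 2464/5
Step 2: Direct prop: k = (2464/5)/9; new y = k*2 = 2464/5*2/9 = 4928/45
Step 3: Split 7:1, first share = 4928/45 * 7/8 = 4312/45
Final result = 4312/45

4312/45


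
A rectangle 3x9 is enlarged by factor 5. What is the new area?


Original dimensions: 3 x 9
Enlargement factor = 5
New width = 3 * 5 = 15
New height = 9 * 5 = 45
New area = 15 * 45 = 675

675


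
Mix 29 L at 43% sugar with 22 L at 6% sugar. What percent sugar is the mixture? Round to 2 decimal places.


Solute in mixture 1 = 43% of 29 L = 29*43/100 = 1247/100 L
Solute in mixture 2 = 6% of 22 L = 22*6/100 = 33/25 L
Total solute = 1247/100 + 33/25 = 1379/100 L
Total volume = 29 + 22 = 51 L
Final concentration = 1379/100/51 * 100 = 27.04%

27.04


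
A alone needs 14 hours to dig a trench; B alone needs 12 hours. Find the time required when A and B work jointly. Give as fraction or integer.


Rate of A = 1/14 job per hour
Rate of B = 1/12 job per hour
Combined rate = 1/14 + 1/12
Find common denominator: (12 + 14)/(14*12) = 26/168
Combined rate = 13/84 job per hour
Time together = 1 / (13/84) = 84/13 hours

84/13


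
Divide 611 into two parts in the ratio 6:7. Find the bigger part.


Total parts = 6 + 7 = 13
Value per part = 611 / 13 = 47
First share = 6 * 47 = 282
Second share = 7 * 47 = 329
Larger share = 329

329


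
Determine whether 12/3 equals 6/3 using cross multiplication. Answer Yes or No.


Cross multiply to check 12/3 = 6/3
Left cross product: 12 * 3 = 36
Right cross product: 3 * 6 = 18
36 != 18
Not equal, so proportions differ => No

No


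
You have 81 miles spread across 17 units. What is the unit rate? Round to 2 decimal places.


Total miles = 81
Number of units = 17
Unit rate = 81 / 17
= 4.76 miles per unit

4.76


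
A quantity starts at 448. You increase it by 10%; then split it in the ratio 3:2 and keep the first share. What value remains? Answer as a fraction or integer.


Start with 448.
Step 1: Increase by 10%: 448 * 110/100 = 2464/5
Step 2: Split 3:2, first share = 2464/5 * 3/5 = 7392/25
Final result = 7392/25

7392/25


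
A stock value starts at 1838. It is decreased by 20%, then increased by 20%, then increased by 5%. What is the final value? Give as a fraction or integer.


Start: 1838
Step 1: decrease by 20% => multiply by 80/100
  1838 * 80/100 = 7352/5
Step 2: increase by 20% => multiply by 120/100
  7352/5 * 120/100 = 44112/25
Step 3: increase by 5% => multiply by 105/100
  44112/25 * 105/100 = 231588/125
Final value = 231588/125

231588/125


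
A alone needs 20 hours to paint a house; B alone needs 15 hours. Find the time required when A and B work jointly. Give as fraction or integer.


Rate of A = 1/20 job per hour
Rate of B = 1/15 job per hour
Combined rate = 1/20 + 1/15
Find common denominator: (15 + 20)/(20*15) = 35/300
Combined rate = 7/60 job per hour
Time together = 1 / (7/60) = 60/7 hours

60/7


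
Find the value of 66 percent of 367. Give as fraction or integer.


Compute 66% of 367
Convert percentage: 66% = 66/100
Multiply: 367 * 66/100
= 24222/100
= 12111/50

12111/50


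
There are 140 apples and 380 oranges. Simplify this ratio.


Find GCD(140, 380)
GCD = 20
Divide both by 20: 140/20 = 7, 380/20 = 19
Simplified ratio = 7:19

7:19


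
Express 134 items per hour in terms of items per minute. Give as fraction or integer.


Converting from per hour to per minute
Rate = 134 items per hour
Divide by 60: 134/60
= 67/30 items per minute

67/30


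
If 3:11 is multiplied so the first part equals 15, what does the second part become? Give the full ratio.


Original ratio: 3:11
First term target: 15
Scale factor = 15 / 3 = 5
Multiply second term: 11 * 5 = 55
Equivalent ratio = 15:55

15:55


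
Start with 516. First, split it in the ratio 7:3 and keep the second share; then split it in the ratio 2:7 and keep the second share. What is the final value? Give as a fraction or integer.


Start with 516.
Step 1: Split 7:3, second share = 516 * 3/10 = 774/5
Step 2: Split 2:7, second share = 774/5 * 7/9 = 602/5
Final result = 602/5

602/5


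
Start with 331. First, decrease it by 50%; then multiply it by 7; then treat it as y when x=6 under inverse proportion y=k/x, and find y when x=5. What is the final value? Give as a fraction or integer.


Start with 331.
Step 1: Decrease by 50%: 331 * 50/100 = 331/2
Step 2: Multiply by 7: 331/2 * 7 = 2317/2
Step 3: Inverse prop: k = (2317/2)*6; new y = k/5 = 2317/2*6/5 = 6951/5
Final result = 6951/5

6951/5


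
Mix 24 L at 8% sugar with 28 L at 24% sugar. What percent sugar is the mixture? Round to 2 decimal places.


Solute in mixture 1 = 8% of 24 L = 24*8/100 = 48/25 L
Solute in mixture 2 = 24% of 28 L = 28*24/100 = 168/25 L
Total solute = 48/25 + 168/25 = 216/25 L
Total volume = 24 + 28 = 52 L
Final concentration = 216/25/52 * 100 = 16.62%

16.62


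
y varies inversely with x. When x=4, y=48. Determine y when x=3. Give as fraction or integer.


Inverse proportion: y = k/x
Find k: k = 4 * 48 = 192
Compute y at x=3: y = 192/3
y = 64

64


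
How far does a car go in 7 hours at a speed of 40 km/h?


Using distance = speed * time
Speed = 40 km/h
Time = 7 hours
Distance = 40 * 7
= 280 km

280


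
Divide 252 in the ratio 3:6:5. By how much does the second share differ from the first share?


Total parts = 3 + 6 + 5 = 14
Value per part = 252 / 14 = 18
Shares: 3*18=54, 6*18=108, 5*18=90
Second share = 108, first share = 54
Difference = |108 - 54| = 54

54


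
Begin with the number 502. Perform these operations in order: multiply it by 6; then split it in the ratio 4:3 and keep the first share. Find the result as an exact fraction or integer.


Start with 502.
Step 1: Multiply by 6: 502 * 6 = 3012
Step 2: Split 4:3, first share = 3012 * 4/7 = 12048/7
Final result = 12048/7

12048/7


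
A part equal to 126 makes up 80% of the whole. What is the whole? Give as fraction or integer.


Given: 126 is 80% of the whole
Set up: 126 = 80/100 * whole
whole = 126 * 100 / 80
whole = 12600 / 80
whole = 315/2

315/2


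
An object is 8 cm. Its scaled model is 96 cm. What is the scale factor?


Original length = 8 cm
Scaled length = 96 cm
Scale factor = 96 / 8
= 12

12


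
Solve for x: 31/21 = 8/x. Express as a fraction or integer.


Setting up: 31/21 = 8/x
Cross multiply: 31 * x = 21 * 8
31x = 168
x = 168/31
x = 168/31

168/31


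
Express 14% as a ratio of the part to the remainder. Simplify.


Part = 14%, Remainder = 86%
Ratio = 14:86
GCD(14, 86) = 2
Simplify: 7:43 = 7:43

7:43


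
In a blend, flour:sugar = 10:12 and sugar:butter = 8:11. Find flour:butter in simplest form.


Given a:b = 10:12 and b:c = 8:11
Make b consistent. Multiply first ratio by 8: a:b = 80:96
Multiply second ratio by 12: b:c = 96:132
Now b = 96 in both, so a:b:c = 80:96:132
Therefore a:c = 80:132
Simplify by GCD: a:c = 20:33

20:33


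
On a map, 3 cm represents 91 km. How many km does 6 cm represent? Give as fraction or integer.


Map scale: 3 cm = 91 km
Measured distance on map = 6 cm
Set up proportion: 6 * 91 / 3
= 546 / 3
= 182 km

182


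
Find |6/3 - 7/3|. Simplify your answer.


Simplify: 6/3 = 2 and 7/3 = 7/3
Find common denominator: LCD = 3
Convert: 6/3 and 7/3
Difference = |6 - 7|/3 = 1/3
Simplified = 1/3

1/3


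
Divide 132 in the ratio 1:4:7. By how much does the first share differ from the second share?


Total parts = 1 + 4 + 7 = 12
Value per part = 132 / 12 = 11
Shares: 1*11=11, 4*11=44, 7*11=77
First share = 11, second share = 44
Difference = |11 - 44| = 33

33


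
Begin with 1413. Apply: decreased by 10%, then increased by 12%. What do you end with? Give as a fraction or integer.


Start: 1413
Step 1: decrease by 10% => multiply by 90/100
  1413 * 90/100 = 12717/10
Step 2: increase by 12% => multiply by 112/100
  12717/10 * 112/100 = 178038/125
Final value = 178038/125

178038/125


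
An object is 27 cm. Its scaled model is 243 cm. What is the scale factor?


Original length = 27 cm
Scaled length = 243 cm
Scale factor = 243 / 27
= 9

9


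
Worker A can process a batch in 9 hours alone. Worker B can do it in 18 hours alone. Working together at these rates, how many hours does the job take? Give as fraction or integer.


Rate of A = 1/9 job per hour
Rate of B = 1/18 job per hour
Combined rate = 1/9 + 1/18
Find common denominator: (18 + 9)/(9*18) = 27/162
Combined rate = 1/6 job per hour
Time together = 1 / (1/6) = 6 hours

6


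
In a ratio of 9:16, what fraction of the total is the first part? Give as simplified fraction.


Total parts = 9 + 16 = 25
First part fraction = 9/25
Simplify: 9/25 = 9/25

9/25


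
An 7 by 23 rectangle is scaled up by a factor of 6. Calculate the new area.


Original dimensions: 7 x 23
Enlargement factor = 6
New width = 7 * 6 = 42
New height = 23 * 6 = 138
New area = 42 * 138 = 5796

5796


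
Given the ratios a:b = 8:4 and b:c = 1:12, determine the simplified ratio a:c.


Given a:b = 8:4 and b:c = 1:12
Make b consistent. Multiply first ratio by 1: a:b = 8:4
Multiply second ratio by 4: b:c = 4:48
Now b = 4 in both, so a:b:c = 8:4:48
Therefore a:c = 8:48
Simplify by GCD: a:c = 1:6

1:6


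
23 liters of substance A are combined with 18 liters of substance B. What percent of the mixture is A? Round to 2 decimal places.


Volume of A = 23 L
Volume of B = 18 L
Total volume = 23 + 18 = 41 L
Percentage of A = (23/41) * 100
= 56.10%

56.10


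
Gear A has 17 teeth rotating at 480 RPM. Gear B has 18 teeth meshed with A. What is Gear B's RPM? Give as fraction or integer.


Gear ratio: teeth_A * RPM_A = teeth_B * RPM_B
17 * 480 = 18 * RPM_B
8160 = 18 * RPM_B
RPM_B = 8160 / 18
RPM_B = 1360/3

1360/3


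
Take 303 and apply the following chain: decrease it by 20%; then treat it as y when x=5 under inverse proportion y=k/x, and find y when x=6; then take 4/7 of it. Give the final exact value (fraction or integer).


Start with 303.
Step 1: Decrease by 20%: 303 * 80/100 = 1212/5
Step 2: Inverse prop: k = (1212/5)*5; new y = k/6 = 1212/5*5/6 = 202
Step 3: Take 4/7: 202 * 4/7 = 808/7
Final result = 808/7

808/7


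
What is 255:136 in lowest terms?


Find GCD(255, 136)
GCD = 17
Divide both by 17: 255/17 = 15, 136/17 = 8
Simplified ratio = 15:8

15:8


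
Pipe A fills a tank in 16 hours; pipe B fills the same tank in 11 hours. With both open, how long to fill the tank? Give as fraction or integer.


Rate of A = 1/16 job per hour
Rate of B = 1/11 job per hour
Combined rate = 1/16 + 1/11
Find common denominator: (11 + 16)/(16*11) = 27/176
Combined rate = 27/176 job per hour
Time together = 1 / (27/176) = 176/27 hours

176/27


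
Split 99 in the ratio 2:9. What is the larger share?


Total parts = 2 + 9 = 11
Value per part = 99 / 11 = 9
First share = 2 * 9 = 18
Second share = 9 * 9 = 81
Larger share = 81

81


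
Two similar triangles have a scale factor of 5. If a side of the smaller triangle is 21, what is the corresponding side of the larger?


Similar triangles have proportional sides
Scale factor = 5
Smaller side = 21
Corresponding larger side = 21 * 5
= 105

105


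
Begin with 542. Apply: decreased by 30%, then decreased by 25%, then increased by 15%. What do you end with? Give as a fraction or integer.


Start: 542
Step 1: decrease by 30% => multiply by 70/100
  542 * 70/100 = 1897/5
Step 2: decrease by 25% => multiply by 75/100
  1897/5 * 75/100 = 5691/20
Step 3: increase by 15% => multiply by 115/100
  5691/20 * 115/100 = 130893/400
Final value = 130893/400

130893/400


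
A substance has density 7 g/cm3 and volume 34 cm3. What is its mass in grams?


Using mass = density * volume
Density = 7 g/cm3
Volume = 34 cm3
Mass = 7 * 34
= 238 g

238


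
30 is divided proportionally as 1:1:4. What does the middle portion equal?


Ratio = 1:1:4
Total parts = 1 + 1 + 4 = 6
Value per part = 30 / 6 = 5
First share = 1 * 5 = 5
Middle share = 1 * 5 = 5
Third share = 4 * 5 = 20

5


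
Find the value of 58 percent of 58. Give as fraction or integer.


Compute 58% of 58
Convert percentage: 58% = 58/100
Multiply: 58 * 58/100
= 3364/100
= 841/25

841/25


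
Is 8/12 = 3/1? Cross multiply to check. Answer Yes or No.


Cross multiply to check 8/12 = 3/1
Left cross product: 8 * 1 = 8
Right cross product: 12 * 3 = 36
8 != 36
Not equal, so proportions differ => No

No


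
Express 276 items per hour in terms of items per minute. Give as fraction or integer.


Converting from per hour to per minute
Rate = 276 items per hour
Divide by 60: 276/60
= 23/5 items per minute

23/5


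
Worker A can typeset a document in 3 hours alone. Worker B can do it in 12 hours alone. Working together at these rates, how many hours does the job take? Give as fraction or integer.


Rate of A = 1/3 job per hour
Rate of B = 1/12 job per hour
Combined rate = 1/3 + 1/12
Find common denominator: (12 + 3)/(3*12) = 15/36
Combined rate = 5/12 job per hour
Time together = 1 / (5/12) = 12/5 hours

12/5


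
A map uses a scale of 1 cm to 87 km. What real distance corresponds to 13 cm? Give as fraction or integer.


Map scale: 1 cm = 87 km
Measured distance on map = 13 cm
Set up proportion: 13 * 87 / 1
= 1131 / 1
= 1131 km

1131


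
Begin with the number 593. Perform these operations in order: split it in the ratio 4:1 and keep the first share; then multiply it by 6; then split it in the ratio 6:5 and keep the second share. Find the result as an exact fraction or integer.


Start with 593.
Step 1: Split 4:1, first share = 593 * 4/5 = 2372/5
Step 2: Multiply by 6: 2372/5 * 6 = 14232/5
Step 3: Split 6:5, second share = 14232/5 * 5/11 = 14232/11
Final result = 14232/11

14232/11


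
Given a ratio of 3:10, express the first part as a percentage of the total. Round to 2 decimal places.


Total parts = 3 + 10 = 13
First part fraction = 3/13
Percentage = (3/13) * 100
= 0.230769 * 100
= 23.08%

23.08


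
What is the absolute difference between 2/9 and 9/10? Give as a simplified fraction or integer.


Simplify: 2/9 = 2/9 and 9/10 = 9/10
Find common denominator: LCD = 90
Convert: 20/90 and 81/90
Difference = |20 - 81|/90 = 61/90
Simplified = 61/90

61/90


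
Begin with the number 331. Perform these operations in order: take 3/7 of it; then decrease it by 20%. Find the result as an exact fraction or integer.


Start with 331.
Step 1: Take 3/7: 331 * 3/7 = 993/7
Step 2: Decrease by 20%: 993/7 * 80/100 = 3972/35
Final result = 3972/35

3972/35


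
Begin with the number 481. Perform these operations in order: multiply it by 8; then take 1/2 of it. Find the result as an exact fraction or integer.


Start with 481.
Step 1: Multiply by 8: 481 * 8 = 3848
Step 2: Take 1/2: 3848 * 1/2 = 1924
Final result = 1924

1924


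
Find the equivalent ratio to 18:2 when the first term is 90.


Original ratio: 18:2
First term target: 90
Scale factor = 90 / 18 = 5
Multiply second term: 2 * 5 = 10
Equivalent ratio = 90:10

90:10


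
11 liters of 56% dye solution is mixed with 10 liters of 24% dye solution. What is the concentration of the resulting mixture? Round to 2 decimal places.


Solute in mixture 1 = 56% of 11 L = 11*56/100 = 154/25 L
Solute in mixture 2 = 24% of 10 L = 10*24/100 = 12/5 L
Total solute = 154/25 + 12/5 = 214/25 L
Total volume = 11 + 10 = 21 L
Final concentration = 214/25/21 * 100 = 40.76%

40.76


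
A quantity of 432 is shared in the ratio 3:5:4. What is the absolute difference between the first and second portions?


Total parts = 3 + 5 + 4 = 12
Value per part = 432 / 12 = 36
Shares: 3*36=108, 5*36=180, 4*36=144
First share = 108, second share = 180
Difference = |108 - 180| = 72

72


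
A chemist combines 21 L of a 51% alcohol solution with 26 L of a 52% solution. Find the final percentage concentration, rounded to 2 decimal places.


Solute in mixture 1 = 51% of 21 L = 21*51/100 = 1071/100 L
Solute in mixture 2 = 52% of 26 L = 26*52/100 = 338/25 L
Total solute = 1071/100 + 338/25 = 2423/100 L
Total volume = 21 + 26 = 47 L
Final concentration = 2423/100/47 * 100 = 51.55%

51.55


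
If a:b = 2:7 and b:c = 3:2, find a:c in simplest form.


Given a:b = 2:7 and b:c = 3:2
Make b consistent. Multiply first ratio by 3: a:b = 6:21
Multiply second ratio by 7: b:c = 21:14
Now b = 21 in both, so a:b:c = 6:21:14
Therefore a:c = 6:14
Simplify by GCD: a:c = 3:7

3:7


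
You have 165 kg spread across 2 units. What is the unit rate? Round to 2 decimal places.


Total kg = 165
Number of units = 2
Unit rate = 165 / 2
= 82.50 kg per unit

82.50


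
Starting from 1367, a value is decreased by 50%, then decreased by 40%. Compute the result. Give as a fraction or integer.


Start: 1367
Step 1: decrease by 50% => multiply by 50/100
  1367 * 50/100 = 1367/2
Step 2: decrease by 40% => multiply by 60/100
  1367/2 * 60/100 = 4101/10
Final value = 4101/10

4101/10


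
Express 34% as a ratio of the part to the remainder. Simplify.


Part = 34%, Remainder = 66%
Ratio = 34:66
GCD(34, 66) = 2
Simplify: 17:33 = 17:33

17:33
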